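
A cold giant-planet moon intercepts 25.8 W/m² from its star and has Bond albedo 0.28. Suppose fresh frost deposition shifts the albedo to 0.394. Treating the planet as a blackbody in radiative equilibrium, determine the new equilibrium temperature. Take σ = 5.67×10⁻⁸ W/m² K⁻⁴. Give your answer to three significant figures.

With the new albedo, S(1−α₂)/4 = 3.909 W/m², so T₂ = 91.12 K.

91.1 K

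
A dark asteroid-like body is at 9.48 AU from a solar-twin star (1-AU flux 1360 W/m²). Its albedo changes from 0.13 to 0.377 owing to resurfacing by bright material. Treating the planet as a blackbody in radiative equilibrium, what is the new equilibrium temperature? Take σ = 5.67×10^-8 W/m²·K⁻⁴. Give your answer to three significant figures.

80.3 K

Flux at the orbit: S = 1360/(9.48)² = 15.13 W/m².
New equilibrium: T₂ = [(1−0.377)·15.13/(4σ)]^(1/4) = 80.30 K.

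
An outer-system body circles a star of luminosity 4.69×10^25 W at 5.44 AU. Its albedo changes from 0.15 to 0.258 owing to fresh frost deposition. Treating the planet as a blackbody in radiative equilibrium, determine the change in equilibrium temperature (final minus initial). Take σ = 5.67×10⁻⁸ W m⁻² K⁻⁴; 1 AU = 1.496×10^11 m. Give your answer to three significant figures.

-2.26 K

Orbital distance: d = 5.44 AU = 8.138×10^11 m.
Flux at the orbit: S = L/(4πd²) = 4.69×10^25/(4π·(8.14×10^11)²) = 5.635 W m⁻².
Before: T₁ = [5.635·0.85/(4σ)]^(1/4) = 67.79 K.
After:  T₂ = [5.635·0.742/(4σ)]^(1/4) = 65.53 K.
Change: 65.53 − 67.79 = -2.264 K.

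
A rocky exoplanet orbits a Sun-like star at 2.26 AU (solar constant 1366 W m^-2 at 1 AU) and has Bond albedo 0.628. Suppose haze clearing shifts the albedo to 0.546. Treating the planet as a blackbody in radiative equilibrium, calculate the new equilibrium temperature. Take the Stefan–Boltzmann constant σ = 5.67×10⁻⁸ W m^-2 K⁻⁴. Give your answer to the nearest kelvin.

Irradiance scales as 1/d², so S = 1366 W m^-2 × (1/2.26)² = 267.4 W m^-2.
New equilibrium: T₂ = [(1−0.546)·267.4/(4σ)]^(1/4) = 152.1 K.

152 K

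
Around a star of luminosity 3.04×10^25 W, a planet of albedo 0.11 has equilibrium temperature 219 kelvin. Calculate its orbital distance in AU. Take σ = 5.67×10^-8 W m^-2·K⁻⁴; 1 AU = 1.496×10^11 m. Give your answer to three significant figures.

Energy balance gives S = 4σT⁴/(1−α) = 586.2 W m^-2.
Then d = [L/(4πS)]^(1/2) = 6.424×10^10 m, i.e. 0.4294 AU.

0.429 AU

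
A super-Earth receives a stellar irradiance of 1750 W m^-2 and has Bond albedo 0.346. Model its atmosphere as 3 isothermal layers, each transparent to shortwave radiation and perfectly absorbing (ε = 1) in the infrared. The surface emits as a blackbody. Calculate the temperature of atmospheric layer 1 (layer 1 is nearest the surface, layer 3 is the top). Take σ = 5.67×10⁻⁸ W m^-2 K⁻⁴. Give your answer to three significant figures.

351 kelvin

Top-of-atmosphere balance: σT_e⁴ = S(1−α)/4 = 286.1 W m^-2 → T_e = 266.5 K.
Each opaque layer satisfies 2T_j⁴ = T_{j−1}⁴ + T_{j+1}⁴, giving T_k⁴ = (N+1−k)T_e⁴.
With k = 1: T_1 = (3+1−1)^¼·266.5 K = 350.8 K.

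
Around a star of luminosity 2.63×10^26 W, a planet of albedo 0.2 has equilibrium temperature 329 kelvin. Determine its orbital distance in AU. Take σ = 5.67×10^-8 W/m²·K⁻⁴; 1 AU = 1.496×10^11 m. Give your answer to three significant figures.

The flux needed for this T is 4σT⁴/(1−0.2) = 3322 W/m².
Then d = [L/(4πS)]^(1/2) = 7.938×10^10 m, i.e. 0.5306 AU.

0.531 AU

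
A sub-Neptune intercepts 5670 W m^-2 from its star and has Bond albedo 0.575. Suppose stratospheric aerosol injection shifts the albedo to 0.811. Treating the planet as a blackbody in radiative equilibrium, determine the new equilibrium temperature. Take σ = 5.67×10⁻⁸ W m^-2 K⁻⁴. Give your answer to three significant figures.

New equilibrium: T₂ = [(1−0.811)·5670/(4σ)]^(1/4) = 262.2 K.

262 K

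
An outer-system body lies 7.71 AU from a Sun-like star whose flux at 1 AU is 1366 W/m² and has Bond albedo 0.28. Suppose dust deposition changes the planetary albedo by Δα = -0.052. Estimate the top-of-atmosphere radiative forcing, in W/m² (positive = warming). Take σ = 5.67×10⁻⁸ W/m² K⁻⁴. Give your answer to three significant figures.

0.299 W/m²

Irradiance scales as 1/d², so S = 1366 W/m² × (1/7.71)² = 22.98 W/m².
ΔF = −(S/4)Δα = −(22.98/4)×(-0.052) = 0.2987 W/m².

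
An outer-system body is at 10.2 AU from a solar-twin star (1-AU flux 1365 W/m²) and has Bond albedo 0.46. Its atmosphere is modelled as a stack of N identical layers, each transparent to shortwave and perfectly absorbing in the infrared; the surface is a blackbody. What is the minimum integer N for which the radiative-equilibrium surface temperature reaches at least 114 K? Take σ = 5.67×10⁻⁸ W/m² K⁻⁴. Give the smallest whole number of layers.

5

By the inverse-square law, S = 1365/10.2² = 13.12 W/m².
OLR = S(1−α)/4 = 1.771 W/m²; the top layer radiates at T_e = 74.76 K.
Since T_s⁴ = (N+1)T_e⁴, we need N ≥ (T_s/T_e)⁴ − 1 = 4.407.
So N ≥ 4.407; the smallest integer is N = 5.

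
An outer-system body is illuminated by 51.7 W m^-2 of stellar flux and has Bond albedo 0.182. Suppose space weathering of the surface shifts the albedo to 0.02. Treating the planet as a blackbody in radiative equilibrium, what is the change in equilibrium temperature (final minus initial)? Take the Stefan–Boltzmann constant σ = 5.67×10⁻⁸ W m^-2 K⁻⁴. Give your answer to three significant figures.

With α = 0.182, T₁ = 116.9 K.
With α = 0.02, T₂ = 122.3 K.
Change: 122.3 − 116.9 = 5.400 K.

5.40 K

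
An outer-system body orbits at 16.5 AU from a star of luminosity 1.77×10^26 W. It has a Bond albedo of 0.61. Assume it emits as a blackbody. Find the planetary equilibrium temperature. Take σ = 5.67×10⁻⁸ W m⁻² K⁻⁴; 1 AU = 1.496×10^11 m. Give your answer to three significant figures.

Orbital distance: d = 16.5 AU = 2.468×10^12 m.
Flux at the orbit: S = L/(4πd²) = 1.77×10^26/(4π·(2.47×10^12)²) = 2.312 W m⁻².
Averaging over the sphere, the absorbed flux is S(1−α)/4 = 0.2254 W m⁻².
Set σT⁴ = 0.2254 → T = (0.2254/σ)^(1/4) = 44.65 K.

44.7 K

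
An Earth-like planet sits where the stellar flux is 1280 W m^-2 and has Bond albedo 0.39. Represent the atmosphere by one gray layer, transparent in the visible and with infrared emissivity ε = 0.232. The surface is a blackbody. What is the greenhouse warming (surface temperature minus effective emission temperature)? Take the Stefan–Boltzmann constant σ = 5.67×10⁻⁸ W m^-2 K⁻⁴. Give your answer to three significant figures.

7.58 kelvin

The planet radiates to space at T_e = [S(1−α)/(4σ)]^(1/4) = 242.2 K.
For a single slab of emissivity ε, T_s⁴ = 2T_e⁴/(2−ε); thus T_s = 242.2·(1.131)^(1/4) = 249.8 K.
T_s − T_e = 249.8 − 242.2 = 7.583 K.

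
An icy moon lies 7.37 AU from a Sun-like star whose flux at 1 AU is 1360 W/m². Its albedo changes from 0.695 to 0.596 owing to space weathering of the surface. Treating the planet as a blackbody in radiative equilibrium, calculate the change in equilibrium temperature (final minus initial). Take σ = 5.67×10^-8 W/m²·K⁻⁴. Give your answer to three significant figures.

5.55 kelvin

Flux at the orbit: S = 1360/(7.37)² = 25.04 W/m².
With α = 0.695, T₁ = 76.18 K.
With α = 0.596, T₂ = 81.72 K.
ΔT = T₂ − T₁ = 5.546 K.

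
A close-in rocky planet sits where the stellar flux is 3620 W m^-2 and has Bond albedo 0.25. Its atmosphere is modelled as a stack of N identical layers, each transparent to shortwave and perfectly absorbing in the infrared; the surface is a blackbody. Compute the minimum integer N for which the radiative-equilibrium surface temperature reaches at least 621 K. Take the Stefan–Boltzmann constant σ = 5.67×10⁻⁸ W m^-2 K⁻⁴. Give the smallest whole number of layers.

OLR = S(1−α)/4 = 678.8 W m^-2; the top layer radiates at T_e = 330.8 K.
Since T_s⁴ = (N+1)T_e⁴, we need N ≥ (T_s/T_e)⁴ − 1 = 11.423.
The minimum whole number is N = 12.

12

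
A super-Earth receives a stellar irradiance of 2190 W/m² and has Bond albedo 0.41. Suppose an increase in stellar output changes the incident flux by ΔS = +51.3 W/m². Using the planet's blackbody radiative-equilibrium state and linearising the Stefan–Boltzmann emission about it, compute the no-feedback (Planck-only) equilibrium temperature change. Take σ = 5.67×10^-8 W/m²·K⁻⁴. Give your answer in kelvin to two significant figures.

The baseline emission temperature is T_e = 274.7 K.
ΔF = Δ[S(1−α)]/4 = (1−0.41)·+51.3/4 = 7.567 W/m².
The Planck feedback parameter is 4σT_e³ = 4.703 W/m²/K.
So ΔT₀ = 7.567/4.703 = 1.61 K.

1.6 K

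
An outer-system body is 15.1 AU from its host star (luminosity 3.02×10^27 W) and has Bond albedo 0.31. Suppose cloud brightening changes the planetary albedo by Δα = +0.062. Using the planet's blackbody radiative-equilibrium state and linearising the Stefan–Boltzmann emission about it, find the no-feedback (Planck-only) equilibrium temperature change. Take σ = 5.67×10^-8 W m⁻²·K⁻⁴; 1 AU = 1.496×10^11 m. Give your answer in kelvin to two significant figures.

-2.5 K

d = 15.1 × 1.496×10^11 m = 2.259×10^12 m.
Flux at the orbit: S = L/(4πd²) = 3.02×10^27/(4π·(2.26×10^12)²) = 47.10 W m⁻².
Unperturbed T_e = [47.10·(1−0.31)/(4σ)]^¼ = 109.4 K.
The change in absorbed flux is Δ[S(1−α)/4] = −SΔα/4 = -0.7300 W m⁻².
The Planck feedback parameter is 4σT_e³ = 0.2970 W m⁻²/K.
ΔT₀ = ΔF/λ_P = -0.7300/0.2970 = -2.46 K.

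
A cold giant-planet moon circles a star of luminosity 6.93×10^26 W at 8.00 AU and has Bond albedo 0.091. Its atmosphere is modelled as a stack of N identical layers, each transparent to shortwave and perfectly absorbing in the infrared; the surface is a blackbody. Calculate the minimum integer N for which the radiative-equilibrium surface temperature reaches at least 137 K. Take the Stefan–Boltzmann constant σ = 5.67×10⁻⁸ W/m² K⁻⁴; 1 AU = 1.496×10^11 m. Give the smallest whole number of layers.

2

Orbital distance: d = 8.00 AU = 1.197×10^12 m.
Spreading L over a sphere of radius d: S = 6.93×10^26/(4π·1.20×10^12²) = 38.50 W/m².
Top-of-atmosphere balance: σT_e⁴ = S(1−α)/4 = 8.750 W/m² → T_e = 111.5 K.
Since T_s⁴ = (N+1)T_e⁴, we need N ≥ (T_s/T_e)⁴ − 1 = 1.283.
The minimum whole number is N = 2.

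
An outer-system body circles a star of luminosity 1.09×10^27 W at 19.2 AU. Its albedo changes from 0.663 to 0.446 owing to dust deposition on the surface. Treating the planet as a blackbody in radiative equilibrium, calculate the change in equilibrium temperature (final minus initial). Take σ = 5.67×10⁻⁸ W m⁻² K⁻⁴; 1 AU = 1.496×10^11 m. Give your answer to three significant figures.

d = 19.2 × 1.496×10^11 m = 2.872×10^12 m.
Spreading L over a sphere of radius d: S = 1.09×10^27/(4π·2.87×10^12²) = 10.51 W m⁻².
Before: T₁ = [10.51·0.337/(4σ)]^(1/4) = 62.87 K.
After:  T₂ = [10.51·0.554/(4σ)]^(1/4) = 71.19 K.
Change: 71.19 − 62.87 = 8.319 K.

8.32 K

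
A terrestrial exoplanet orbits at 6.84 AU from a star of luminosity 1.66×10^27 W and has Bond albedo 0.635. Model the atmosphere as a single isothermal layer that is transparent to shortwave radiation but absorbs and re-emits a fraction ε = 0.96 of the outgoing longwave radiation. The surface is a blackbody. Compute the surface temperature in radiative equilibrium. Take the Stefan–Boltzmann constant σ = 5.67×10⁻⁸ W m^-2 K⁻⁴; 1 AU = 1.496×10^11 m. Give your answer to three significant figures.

d = 6.84 × 1.496×10^11 m = 1.023×10^12 m.
S = L/(4πd²) = 126.2 W m^-2.
At the top of the atmosphere, σT_e⁴ = S(1−α)/4 = 11.51 W m^-2, giving T_e = 119.4 K.
The surface balance (absorbed SW + ε·downward IR = σT_s⁴) with T_a⁴ = T_s⁴/2 reduces to T_s = T_e·[2/(2−ε)]^¼ = 140.6 K.

141 K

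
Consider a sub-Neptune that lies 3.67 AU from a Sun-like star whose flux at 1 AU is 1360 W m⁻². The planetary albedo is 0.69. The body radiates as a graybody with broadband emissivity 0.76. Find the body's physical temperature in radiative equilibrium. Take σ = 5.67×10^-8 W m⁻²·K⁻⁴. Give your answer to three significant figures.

116 K

By the inverse-square law, S = 1360/3.67² = 101.0 W m⁻².
Averaging over the sphere, the absorbed flux is S(1−α)/4 = 7.825 W m⁻².
Radiative balance εσT⁴ = 7.825 gives T = [7.825/(0.76·σ)]^(1/4) = 116.1 K.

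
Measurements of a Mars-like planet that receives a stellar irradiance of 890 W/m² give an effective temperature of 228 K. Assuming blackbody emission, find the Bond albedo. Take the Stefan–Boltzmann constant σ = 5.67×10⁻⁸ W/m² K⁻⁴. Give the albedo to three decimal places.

Rearranging the radiative balance, α = 1 − 4σT⁴/S.
4σT⁴ = 4·5.67×10⁻⁸·(228)⁴ = 612.9 W/m².
1−α = 612.9/890.0 = 0.6886, so α = 0.3114.

0.311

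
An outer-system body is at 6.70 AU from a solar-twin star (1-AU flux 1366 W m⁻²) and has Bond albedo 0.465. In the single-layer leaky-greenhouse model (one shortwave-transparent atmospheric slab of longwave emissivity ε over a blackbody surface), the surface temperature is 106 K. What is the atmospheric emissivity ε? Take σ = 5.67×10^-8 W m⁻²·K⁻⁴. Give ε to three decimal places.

Flux at the orbit: S = 1366/(6.70)² = 30.43 W m⁻².
TOA balance gives T_e = 92.05 K.
Inverting T_s⁴ = 2T_e⁴/(2−ε): (T_e/T_s)⁴ = 0.5686, so ε = 2(1 − 0.5686) = 0.8628.

0.863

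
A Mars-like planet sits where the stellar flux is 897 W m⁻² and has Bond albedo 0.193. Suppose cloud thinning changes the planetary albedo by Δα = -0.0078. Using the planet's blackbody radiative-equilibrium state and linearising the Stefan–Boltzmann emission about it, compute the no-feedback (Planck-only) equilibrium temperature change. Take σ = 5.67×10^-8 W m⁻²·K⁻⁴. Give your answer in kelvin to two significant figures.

Unperturbed T_e = [897.0·(1−0.193)/(4σ)]^¼ = 237.7 K.
ΔF = −(S/4)Δα = −(897.0/4)×(-0.0078) = 1.749 W m⁻².
Linearising σT⁴ gives d(σT⁴)/dT = 4σT_e³ = 3.046 W m⁻² per K.
Hence the no-feedback warming is ΔF/(4σT_e³) = 0.574 K.

0.57 kelvin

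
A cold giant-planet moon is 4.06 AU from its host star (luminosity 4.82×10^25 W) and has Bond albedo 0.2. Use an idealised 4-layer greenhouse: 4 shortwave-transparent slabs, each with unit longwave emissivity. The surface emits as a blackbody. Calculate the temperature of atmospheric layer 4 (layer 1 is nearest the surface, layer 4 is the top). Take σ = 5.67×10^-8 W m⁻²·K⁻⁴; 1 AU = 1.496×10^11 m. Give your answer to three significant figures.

77.8 K

Orbital distance: d = 4.06 AU = 6.074×10^11 m.
Spreading L over a sphere of radius d: S = 4.82×10^25/(4π·6.07×10^11²) = 10.40 W m⁻².
OLR = S(1−α)/4 = 2.079 W m⁻²; the top layer radiates at T_e = 77.82 K.
In the N-layer model, layer k (counted from the surface) has T_k = (N+1−k)^(1/4)·T_e.
T_4 = (1)^(1/4)·77.82 = 77.82 K.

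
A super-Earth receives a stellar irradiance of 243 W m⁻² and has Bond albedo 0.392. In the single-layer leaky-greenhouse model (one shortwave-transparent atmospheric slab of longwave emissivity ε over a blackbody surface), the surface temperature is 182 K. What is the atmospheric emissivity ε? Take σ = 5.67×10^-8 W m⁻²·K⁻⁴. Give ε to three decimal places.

0.813

Effective temperature: T_e = [S(1−α)/(4σ)]^(1/4) = 159.8 K.
T_s⁴ = T_e⁴·2/(2−ε) → ε = 2 − 2(T_e/T_s)⁴ = 2 − 2·(159.8/182)⁴ = 0.8126.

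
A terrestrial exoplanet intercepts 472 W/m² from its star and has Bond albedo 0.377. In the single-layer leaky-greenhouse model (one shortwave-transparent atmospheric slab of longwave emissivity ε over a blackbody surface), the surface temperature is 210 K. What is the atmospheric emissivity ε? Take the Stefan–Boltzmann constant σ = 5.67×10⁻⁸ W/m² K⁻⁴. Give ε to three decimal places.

0.667

TOA balance gives T_e = 189.8 K.
T_s⁴ = T_e⁴·2/(2−ε) → ε = 2 − 2(T_e/T_s)⁴ = 2 − 2·(189.8/210)⁴ = 0.6667.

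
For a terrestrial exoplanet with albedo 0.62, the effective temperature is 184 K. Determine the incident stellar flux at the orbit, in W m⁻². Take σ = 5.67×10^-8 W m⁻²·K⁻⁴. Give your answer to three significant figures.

684 W m⁻²

From S(1−α)/4 = σT⁴: S = 4σT⁴/(1−α).
σT⁴ = 5.67×10⁻⁸·(184)⁴ = 64.99 W m⁻².
S = 4·64.99/0.38 = 684.1 W m⁻².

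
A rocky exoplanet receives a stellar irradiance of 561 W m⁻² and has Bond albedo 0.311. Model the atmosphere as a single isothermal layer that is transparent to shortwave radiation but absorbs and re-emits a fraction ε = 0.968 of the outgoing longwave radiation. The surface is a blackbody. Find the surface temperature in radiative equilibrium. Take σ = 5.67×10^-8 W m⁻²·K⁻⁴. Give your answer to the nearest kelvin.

At the top of the atmosphere, σT_e⁴ = S(1−α)/4 = 96.63 W m⁻², giving T_e = 203.2 K.
Surface balance with a leaky layer gives σT_s⁴ = σT_e⁴·2/(2−ε), so T_s = T_e·[2/(2−0.968)]^(1/4) = 239.7 K.

240 K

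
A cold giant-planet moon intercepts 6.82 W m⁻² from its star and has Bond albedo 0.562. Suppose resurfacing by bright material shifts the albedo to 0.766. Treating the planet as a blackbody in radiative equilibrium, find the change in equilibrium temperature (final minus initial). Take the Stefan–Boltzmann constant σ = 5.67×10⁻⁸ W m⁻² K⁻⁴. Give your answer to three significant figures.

Before: T₁ = [6.820·0.438/(4σ)]^(1/4) = 60.24 K.
After:  T₂ = [6.820·0.234/(4σ)]^(1/4) = 51.50 K.
Change: 51.50 − 60.24 = -8.739 K.

-8.74 K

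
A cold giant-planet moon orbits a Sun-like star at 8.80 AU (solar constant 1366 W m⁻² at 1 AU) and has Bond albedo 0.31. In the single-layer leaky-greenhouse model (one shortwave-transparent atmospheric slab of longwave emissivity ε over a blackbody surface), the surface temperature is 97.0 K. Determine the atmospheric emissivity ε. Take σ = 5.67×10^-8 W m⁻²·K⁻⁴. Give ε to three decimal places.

Irradiance scales as 1/d², so S = 1366 W m⁻² × (1/8.80)² = 17.64 W m⁻².
First, T_e = [17.64·(1−0.31)/(4σ)]^(1/4) = 85.59 K.
Inverting T_s⁴ = 2T_e⁴/(2−ε): (T_e/T_s)⁴ = 0.6062, so ε = 2(1 − 0.6062) = 0.7876.

0.788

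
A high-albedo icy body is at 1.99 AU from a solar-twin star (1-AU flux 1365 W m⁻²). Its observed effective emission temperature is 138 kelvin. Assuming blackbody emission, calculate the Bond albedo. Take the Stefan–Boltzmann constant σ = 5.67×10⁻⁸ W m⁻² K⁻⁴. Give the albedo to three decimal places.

Irradiance scales as 1/d², so S = 1365 W m⁻² × (1/1.99)² = 344.7 W m⁻².
From σT⁴ = S(1−α)/4 we invert for α: 1−α = 4σT⁴/S.
4σT⁴ = 4·5.67×10⁻⁸·(138)⁴ = 82.25 W m⁻².
1−α = 82.25/344.7 = 0.2386, so α = 0.7614.

0.761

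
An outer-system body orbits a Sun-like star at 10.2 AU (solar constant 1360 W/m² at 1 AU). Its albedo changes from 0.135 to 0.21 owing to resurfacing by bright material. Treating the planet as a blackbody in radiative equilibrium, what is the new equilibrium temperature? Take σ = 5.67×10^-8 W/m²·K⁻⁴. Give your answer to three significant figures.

By the inverse-square law, S = 1360/10.2² = 13.07 W/m².
With the new albedo, S(1−α₂)/4 = 2.582 W/m², so T₂ = 82.14 K.

82.1 kelvin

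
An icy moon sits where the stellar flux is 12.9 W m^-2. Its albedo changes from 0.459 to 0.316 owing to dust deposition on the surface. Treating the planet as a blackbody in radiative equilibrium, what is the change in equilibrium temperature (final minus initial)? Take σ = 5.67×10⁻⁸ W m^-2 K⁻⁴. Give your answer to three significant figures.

4.50 K

Before: T₁ = [12.90·0.541/(4σ)]^(1/4) = 74.48 K.
With α = 0.316, T₂ = 78.98 K.
Change: 78.98 − 74.48 = 4.498 K.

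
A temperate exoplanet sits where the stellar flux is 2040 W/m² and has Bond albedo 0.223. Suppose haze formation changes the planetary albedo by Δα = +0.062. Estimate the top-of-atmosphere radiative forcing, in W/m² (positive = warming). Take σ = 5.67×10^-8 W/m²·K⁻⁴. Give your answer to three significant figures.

ΔF = −(S/4)Δα = −(2040/4)×(+0.062) = -31.62 W/m².

-31.6 W/m²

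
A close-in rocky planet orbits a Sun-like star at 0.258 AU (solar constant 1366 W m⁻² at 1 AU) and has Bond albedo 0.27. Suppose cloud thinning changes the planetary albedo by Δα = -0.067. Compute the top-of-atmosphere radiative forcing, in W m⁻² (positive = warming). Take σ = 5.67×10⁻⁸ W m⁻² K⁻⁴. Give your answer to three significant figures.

344 W m⁻²

Irradiance scales as 1/d², so S = 1366 W m⁻² × (1/0.258)² = 20520 W m⁻².
TOA radiative forcing: ΔF = −S·Δα/4 = −20520·(-0.067)/4 = 343.7 W m⁻².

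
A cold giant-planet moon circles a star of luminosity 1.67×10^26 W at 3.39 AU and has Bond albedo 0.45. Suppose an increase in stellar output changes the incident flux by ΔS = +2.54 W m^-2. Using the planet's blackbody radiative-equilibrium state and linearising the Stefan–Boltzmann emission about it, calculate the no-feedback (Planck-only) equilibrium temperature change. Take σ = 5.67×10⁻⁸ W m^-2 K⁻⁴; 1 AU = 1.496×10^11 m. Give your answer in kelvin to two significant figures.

1.3 K

Orbital distance: d = 3.39 AU = 5.071×10^11 m.
S = L/(4πd²) = 51.67 W m^-2.
Reference equilibrium: T_e = [S(1−α)/(4σ)]^(1/4) = 105.8 K.
TOA radiative forcing: ΔF = (1−α)ΔS/4 = 0.55·(+2.54)/4 = 0.3493 W m^-2.
Planck response: λ_P = 4σT_e³ = 4·5.67×10⁻⁸·(105.8)³ = 0.2686 W m^-2/K.
ΔT₀ = ΔF/λ_P = 0.3493/0.2686 = 1.30 K.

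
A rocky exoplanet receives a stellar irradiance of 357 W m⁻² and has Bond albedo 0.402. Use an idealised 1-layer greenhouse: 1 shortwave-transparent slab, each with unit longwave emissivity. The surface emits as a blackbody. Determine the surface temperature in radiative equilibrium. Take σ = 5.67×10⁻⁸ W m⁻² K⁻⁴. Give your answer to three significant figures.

208 kelvin

Top-of-atmosphere balance: σT_e⁴ = S(1−α)/4 = 53.37 W m⁻² → T_e = 175.2 K.
With N = 1 opaque layers, T_s = (N+1)^(1/4)·T_e = 2^(1/4)·175.2 = 208.3 K.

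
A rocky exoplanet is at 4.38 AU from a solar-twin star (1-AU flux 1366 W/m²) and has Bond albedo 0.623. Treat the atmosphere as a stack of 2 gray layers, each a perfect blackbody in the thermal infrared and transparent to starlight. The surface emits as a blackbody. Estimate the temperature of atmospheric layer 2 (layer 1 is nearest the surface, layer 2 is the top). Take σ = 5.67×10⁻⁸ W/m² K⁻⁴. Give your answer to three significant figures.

104 K

By the inverse-square law, S = 1366/4.38² = 71.20 W/m².
OLR = S(1−α)/4 = 6.711 W/m²; the top layer radiates at T_e = 104.3 K.
The net upward flux σT_e⁴ is constant between every pair of levels, so T_k⁴ = (N+1−k)T_e⁴.
With k = 2: T_2 = (2+1−2)^¼·104.3 K = 104.3 K.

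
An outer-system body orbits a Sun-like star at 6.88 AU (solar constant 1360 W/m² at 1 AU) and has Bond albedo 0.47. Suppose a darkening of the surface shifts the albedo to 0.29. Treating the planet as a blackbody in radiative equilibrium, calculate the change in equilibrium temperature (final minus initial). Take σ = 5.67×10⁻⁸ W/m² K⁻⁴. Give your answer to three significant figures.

Flux at the orbit: S = 1360/(6.88)² = 28.73 W/m².
Before: T₁ = [28.73·0.53/(4σ)]^(1/4) = 90.52 K.
After:  T₂ = [28.73·0.71/(4σ)]^(1/4) = 97.39 K.
ΔT = T₂ − T₁ = 6.865 K.

6.86 K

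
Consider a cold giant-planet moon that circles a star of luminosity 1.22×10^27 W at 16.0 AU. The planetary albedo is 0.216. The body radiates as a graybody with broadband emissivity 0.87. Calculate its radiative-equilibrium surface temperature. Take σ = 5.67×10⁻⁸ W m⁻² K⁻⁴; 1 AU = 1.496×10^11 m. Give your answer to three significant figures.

d = 16.0 × 1.496×10^11 m = 2.394×10^12 m.
Flux at the orbit: S = L/(4πd²) = 1.22×10^27/(4π·(2.39×10^12)²) = 16.95 W m⁻².
Absorbed flux (global mean): S(1−α)/4 = 16.95·0.784/4 = 3.321 W m⁻².
Equating to εσT⁴ with ε = 0.87: T = (3.321/0.87σ)^(1/4) = 90.58 K.

90.6 K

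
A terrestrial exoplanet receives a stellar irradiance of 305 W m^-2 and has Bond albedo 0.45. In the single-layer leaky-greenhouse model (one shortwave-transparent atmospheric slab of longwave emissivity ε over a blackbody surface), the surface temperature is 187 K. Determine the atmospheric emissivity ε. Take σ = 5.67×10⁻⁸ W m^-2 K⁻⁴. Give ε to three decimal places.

0.790

Effective temperature: T_e = [S(1−α)/(4σ)]^(1/4) = 164.9 K.
Since (2−ε)/2 = (T_e/T_s)⁴ = 0.6049, ε = 0.7903.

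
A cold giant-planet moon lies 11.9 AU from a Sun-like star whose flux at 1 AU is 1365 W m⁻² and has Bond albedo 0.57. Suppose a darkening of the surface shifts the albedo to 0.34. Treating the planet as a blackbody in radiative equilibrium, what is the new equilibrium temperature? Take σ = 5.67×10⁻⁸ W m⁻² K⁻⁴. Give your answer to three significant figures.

Irradiance scales as 1/d², so S = 1365 W m⁻² × (1/11.9)² = 9.639 W m⁻².
T₂ = [S(1−α₂)/(4σ)]^(1/4) = [9.639·0.66/(4σ)]^(1/4) = 72.78 K.

72.8 K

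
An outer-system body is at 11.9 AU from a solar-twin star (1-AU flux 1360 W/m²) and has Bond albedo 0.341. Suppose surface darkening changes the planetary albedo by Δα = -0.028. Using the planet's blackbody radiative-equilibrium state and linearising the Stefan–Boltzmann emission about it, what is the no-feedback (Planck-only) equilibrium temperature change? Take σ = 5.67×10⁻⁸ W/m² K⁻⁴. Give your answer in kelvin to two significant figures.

0.77 K

Flux at the orbit: S = 1360/(11.9)² = 9.604 W/m².
The baseline emission temperature is T_e = 72.68 K.
The change in absorbed flux is Δ[S(1−α)/4] = −SΔα/4 = 0.06723 W/m².
Planck response: λ_P = 4σT_e³ = 4·5.67×10⁻⁸·(72.68)³ = 0.08708 W/m²/K.
ΔT₀ = ΔF/λ_P = 0.06723/0.08708 = 0.772 K.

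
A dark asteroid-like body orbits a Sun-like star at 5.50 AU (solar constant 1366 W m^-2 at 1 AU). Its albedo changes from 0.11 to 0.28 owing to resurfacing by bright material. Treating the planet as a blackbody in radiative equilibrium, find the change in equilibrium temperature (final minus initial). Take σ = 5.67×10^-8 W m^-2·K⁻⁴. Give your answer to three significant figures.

Irradiance scales as 1/d², so S = 1366 W m^-2 × (1/5.50)² = 45.16 W m^-2.
With α = 0.11, T₁ = 115.4 K.
Final:   T₂ = [S(1−0.28)/(4σ)]^(1/4) = 109.4 K.
ΔT = T₂ − T₁ = -5.955 K.

-5.95 K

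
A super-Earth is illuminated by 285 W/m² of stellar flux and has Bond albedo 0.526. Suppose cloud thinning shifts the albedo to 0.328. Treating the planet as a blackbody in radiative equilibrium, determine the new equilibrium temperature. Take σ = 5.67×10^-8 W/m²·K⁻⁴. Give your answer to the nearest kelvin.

170 K

With the new albedo, S(1−α₂)/4 = 47.88 W/m², so T₂ = 170.5 K.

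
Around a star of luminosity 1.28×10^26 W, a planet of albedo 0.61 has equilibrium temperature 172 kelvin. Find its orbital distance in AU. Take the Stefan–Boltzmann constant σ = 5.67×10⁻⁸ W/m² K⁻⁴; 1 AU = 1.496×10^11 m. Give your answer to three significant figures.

Energy balance gives S = 4σT⁴/(1−α) = 509.0 W/m².
From L = 4πd²S, d = √(1.28×10^26/(4π·509.0)) = 1.415×10^11 m = 0.9456 AU.

0.946 AU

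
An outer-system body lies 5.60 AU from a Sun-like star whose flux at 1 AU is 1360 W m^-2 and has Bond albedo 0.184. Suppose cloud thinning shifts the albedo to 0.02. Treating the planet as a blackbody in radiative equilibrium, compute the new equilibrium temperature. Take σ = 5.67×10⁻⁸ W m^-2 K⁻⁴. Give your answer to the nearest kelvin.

Irradiance scales as 1/d², so S = 1360 W m^-2 × (1/5.60)² = 43.37 W m^-2.
T₂ = [S(1−α₂)/(4σ)]^(1/4) = [43.37·0.98/(4σ)]^(1/4) = 117.0 K.

117 K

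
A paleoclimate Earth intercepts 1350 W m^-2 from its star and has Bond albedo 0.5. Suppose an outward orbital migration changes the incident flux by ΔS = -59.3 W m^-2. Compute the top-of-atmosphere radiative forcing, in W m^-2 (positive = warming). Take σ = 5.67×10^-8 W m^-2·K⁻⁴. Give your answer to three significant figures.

-7.41 W m^-2

Only a fraction (1−α) is absorbed and it's spread over 4πR², so ΔF = (1−α)ΔS/4 = -7.412 W m^-2.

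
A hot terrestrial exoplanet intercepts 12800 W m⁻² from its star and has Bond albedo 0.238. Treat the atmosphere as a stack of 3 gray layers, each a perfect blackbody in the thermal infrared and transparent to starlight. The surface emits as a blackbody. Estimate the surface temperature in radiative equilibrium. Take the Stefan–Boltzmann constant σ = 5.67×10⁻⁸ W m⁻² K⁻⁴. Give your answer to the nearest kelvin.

OLR = S(1−α)/4 = 2438 W m⁻²; the top layer radiates at T_e = 455.4 K.
For an N-layer opaque stack, T_s⁴ = (N+1)T_e⁴, hence T_s = (4)^(1/4)×455.4 K = 644.0 K.

644 kelvin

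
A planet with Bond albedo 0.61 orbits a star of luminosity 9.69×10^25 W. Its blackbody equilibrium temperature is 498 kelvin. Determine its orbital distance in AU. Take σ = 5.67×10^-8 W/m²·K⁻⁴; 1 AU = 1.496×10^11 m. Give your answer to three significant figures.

Energy balance gives S = 4σT⁴/(1−α) = 35770 W/m².
S = L/(4πd²) → d = √(L/4πS) = √(9.69×10^25/(4π·35770)) = 1.468×10^10 m = 0.09815 AU.

0.0981 AU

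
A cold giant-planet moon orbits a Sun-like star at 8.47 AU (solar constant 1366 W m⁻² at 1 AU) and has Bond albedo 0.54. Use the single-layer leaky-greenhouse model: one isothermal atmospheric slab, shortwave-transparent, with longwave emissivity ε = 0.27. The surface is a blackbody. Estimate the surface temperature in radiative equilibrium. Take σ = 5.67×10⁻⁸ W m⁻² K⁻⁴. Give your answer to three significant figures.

81.7 K

Irradiance scales as 1/d², so S = 1366 W m⁻² × (1/8.47)² = 19.04 W m⁻².
Effective emission temperature (TOA balance): σT_e⁴ = S(1−α)/4 = 2.190 W m⁻² → T_e = 78.83 K.
The surface balance (absorbed SW + ε·downward IR = σT_s⁴) with T_a⁴ = T_s⁴/2 reduces to T_s = T_e·[2/(2−ε)]^¼ = 81.74 K.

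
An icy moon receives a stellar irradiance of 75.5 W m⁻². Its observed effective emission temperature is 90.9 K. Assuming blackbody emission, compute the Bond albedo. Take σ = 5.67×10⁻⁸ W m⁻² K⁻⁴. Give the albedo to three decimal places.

0.795

From σT⁴ = S(1−α)/4 we invert for α: 1−α = 4σT⁴/S.
4σT⁴ = 4·5.67×10⁻⁸·(90.9)⁴ = 15.48 W m⁻².
Hence α = 1 − 15.48/75.50 = 0.7949.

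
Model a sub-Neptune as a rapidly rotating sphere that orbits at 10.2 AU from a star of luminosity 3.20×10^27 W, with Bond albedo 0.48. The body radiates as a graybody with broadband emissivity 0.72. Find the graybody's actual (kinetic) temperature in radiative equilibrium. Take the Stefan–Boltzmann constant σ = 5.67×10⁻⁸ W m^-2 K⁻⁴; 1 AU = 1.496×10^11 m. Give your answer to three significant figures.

d = 10.2 × 1.496×10^11 m = 1.526×10^12 m.
Spreading L over a sphere of radius d: S = 3.20×10^27/(4π·1.53×10^12²) = 109.4 W m^-2.
Averaging over the sphere, the absorbed flux is S(1−α)/4 = 14.22 W m^-2.
Radiative balance εσT⁴ = 14.22 gives T = [14.22/(0.72·σ)]^(1/4) = 136.6 K.

137 kelvin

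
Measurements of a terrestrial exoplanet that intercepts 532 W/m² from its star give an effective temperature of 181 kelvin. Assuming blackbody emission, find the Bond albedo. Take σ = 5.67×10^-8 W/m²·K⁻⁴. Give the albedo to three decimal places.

Energy balance: S(1−α)/4 = σT⁴, so 1−α = 4σT⁴/S.
σT⁴ = 60.86 W/m², so 4σT⁴ = 243.4 W/m².
1−α = 243.4/532.0 = 0.4576, so α = 0.5424.

0.542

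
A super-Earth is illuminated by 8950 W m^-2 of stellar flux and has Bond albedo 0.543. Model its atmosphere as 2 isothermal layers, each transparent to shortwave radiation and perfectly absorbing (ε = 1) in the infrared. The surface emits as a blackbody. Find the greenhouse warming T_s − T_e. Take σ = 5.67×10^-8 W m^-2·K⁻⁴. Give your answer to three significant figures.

Top-of-atmosphere balance: σT_e⁴ = S(1−α)/4 = 1023 W m^-2 → T_e = 366.5 K.
T_s = (N+1)^(1/4)·T_e = 482.3 K.
Warming: T_s − T_e = 115.8 K.

116 K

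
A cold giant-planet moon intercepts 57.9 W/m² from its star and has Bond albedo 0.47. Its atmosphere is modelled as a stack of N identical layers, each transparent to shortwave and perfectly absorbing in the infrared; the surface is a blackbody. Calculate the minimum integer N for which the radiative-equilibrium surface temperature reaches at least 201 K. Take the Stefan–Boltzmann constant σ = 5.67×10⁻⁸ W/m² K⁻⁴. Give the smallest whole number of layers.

12

The effective emission temperature is T_e = [S(1−α)/(4σ)]^¼ = 107.9 K.
T_s = (N+1)^(1/4)·T_e ≥ 201 K requires N+1 ≥ (T_s/T_e)⁴ = (201/107.9)⁴ = 12.063.
Rounding up, N = 12.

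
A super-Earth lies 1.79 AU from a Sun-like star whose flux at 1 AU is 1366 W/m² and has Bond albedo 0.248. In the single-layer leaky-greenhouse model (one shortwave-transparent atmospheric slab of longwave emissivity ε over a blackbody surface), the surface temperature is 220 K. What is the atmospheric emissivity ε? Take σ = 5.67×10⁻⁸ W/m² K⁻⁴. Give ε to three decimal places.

0.793

Flux at the orbit: S = 1366/(1.79)² = 426.3 W/m².
First, T_e = [426.3·(1−0.248)/(4σ)]^(1/4) = 193.9 K.
Inverting T_s⁴ = 2T_e⁴/(2−ε): (T_e/T_s)⁴ = 0.6034, so ε = 2(1 − 0.6034) = 0.7931.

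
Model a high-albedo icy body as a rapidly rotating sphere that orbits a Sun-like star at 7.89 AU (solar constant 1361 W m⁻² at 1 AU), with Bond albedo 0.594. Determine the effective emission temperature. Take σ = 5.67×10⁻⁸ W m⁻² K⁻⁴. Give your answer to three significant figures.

Flux at the orbit: S = 1361/(7.89)² = 21.86 W m⁻².
Averaging over the sphere, the absorbed flux is S(1−α)/4 = 2.219 W m⁻².
Set σT⁴ = 2.219 → T = (2.219/σ)^(1/4) = 79.09 K.

79.1 kelvin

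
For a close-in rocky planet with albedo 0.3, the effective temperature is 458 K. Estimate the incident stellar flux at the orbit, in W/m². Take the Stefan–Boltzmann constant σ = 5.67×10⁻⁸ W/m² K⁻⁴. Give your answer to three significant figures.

From S(1−α)/4 = σT⁴: S = 4σT⁴/(1−α).
σT⁴ = 5.67×10⁻⁸·(458)⁴ = 2495 W/m².
So S = 4×2495/(1−0.3) = 14260 W/m².

14300 W/m²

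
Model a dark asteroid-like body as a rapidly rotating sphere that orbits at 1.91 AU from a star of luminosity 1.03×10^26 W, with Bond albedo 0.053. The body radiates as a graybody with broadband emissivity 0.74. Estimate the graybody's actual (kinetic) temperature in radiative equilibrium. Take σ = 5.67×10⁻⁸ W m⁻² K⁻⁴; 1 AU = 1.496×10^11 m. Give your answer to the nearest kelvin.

Orbital distance: d = 1.91 AU = 2.857×10^11 m.
S = L/(4πd²) = 100.4 W m⁻².
Absorbed flux (global mean): S(1−α)/4 = 100.4·0.947/4 = 23.77 W m⁻².
Equating to εσT⁴ with ε = 0.74: T = (23.77/0.74σ)^(1/4) = 154.3 K.

154 K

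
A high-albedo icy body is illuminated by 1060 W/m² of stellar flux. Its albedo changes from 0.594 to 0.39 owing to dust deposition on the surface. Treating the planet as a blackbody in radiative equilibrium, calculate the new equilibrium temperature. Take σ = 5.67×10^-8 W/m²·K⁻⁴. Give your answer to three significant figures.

231 K

With the new albedo, S(1−α₂)/4 = 161.7 W/m², so T₂ = 231.1 K.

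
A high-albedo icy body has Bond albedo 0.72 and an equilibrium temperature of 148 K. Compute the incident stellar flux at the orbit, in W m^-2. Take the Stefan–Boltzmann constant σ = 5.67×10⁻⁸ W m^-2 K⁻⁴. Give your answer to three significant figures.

Invert the energy balance for S: S = 4σT⁴/(1−α).
σT⁴ = 5.67×10⁻⁸·(148)⁴ = 27.20 W m^-2.
So S = 4×27.20/(1−0.72) = 388.6 W m^-2.

389 W m^-2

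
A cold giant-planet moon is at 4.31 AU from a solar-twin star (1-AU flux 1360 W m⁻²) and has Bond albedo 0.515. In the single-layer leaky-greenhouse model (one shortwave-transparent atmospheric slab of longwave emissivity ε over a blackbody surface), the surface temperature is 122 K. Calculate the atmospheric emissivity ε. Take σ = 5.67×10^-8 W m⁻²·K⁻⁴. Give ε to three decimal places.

0.587

By the inverse-square law, S = 1360/4.31² = 73.21 W m⁻².
First, T_e = [73.21·(1−0.515)/(4σ)]^(1/4) = 111.9 K.
Inverting T_s⁴ = 2T_e⁴/(2−ε): (T_e/T_s)⁴ = 0.7067, so ε = 2(1 − 0.7067) = 0.5866.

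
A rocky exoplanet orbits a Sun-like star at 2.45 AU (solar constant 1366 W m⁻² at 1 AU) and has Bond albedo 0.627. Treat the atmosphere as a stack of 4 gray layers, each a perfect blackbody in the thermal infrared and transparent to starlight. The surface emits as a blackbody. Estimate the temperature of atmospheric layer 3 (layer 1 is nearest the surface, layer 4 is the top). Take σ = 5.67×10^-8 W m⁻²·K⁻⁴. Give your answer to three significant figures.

Irradiance scales as 1/d², so S = 1366 W m⁻² × (1/2.45)² = 227.6 W m⁻².
The effective emission temperature is T_e = [S(1−α)/(4σ)]^¼ = 139.1 K.
The net upward flux σT_e⁴ is constant between every pair of levels, so T_k⁴ = (N+1−k)T_e⁴.
With k = 3: T_3 = (4+1−3)^¼·139.1 K = 165.4 K.

165 K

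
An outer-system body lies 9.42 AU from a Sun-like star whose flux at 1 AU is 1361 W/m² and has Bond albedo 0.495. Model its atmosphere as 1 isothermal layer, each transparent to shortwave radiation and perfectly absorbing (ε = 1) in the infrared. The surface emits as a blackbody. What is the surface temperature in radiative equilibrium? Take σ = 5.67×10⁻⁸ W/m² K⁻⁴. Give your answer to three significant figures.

90.9 K

By the inverse-square law, S = 1361/9.42² = 15.34 W/m².
OLR = S(1−α)/4 = 1.936 W/m²; the top layer radiates at T_e = 76.45 K.
With N = 1 opaque layers, T_s = (N+1)^(1/4)·T_e = 2^(1/4)·76.45 = 90.91 K.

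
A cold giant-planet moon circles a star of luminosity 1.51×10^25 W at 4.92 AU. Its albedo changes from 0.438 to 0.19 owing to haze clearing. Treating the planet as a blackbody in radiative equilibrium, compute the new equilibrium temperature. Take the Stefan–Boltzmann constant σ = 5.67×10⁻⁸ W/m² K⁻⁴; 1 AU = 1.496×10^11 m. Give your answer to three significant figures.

53.1 kelvin

d = 4.92 × 1.496×10^11 m = 7.360×10^11 m.
S = L/(4πd²) = 2.218 W/m².
With the new albedo, S(1−α₂)/4 = 0.4492 W/m², so T₂ = 53.05 K.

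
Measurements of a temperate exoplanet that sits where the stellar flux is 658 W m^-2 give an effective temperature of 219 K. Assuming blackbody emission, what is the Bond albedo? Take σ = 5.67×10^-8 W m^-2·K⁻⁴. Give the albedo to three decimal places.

Energy balance: S(1−α)/4 = σT⁴, so 1−α = 4σT⁴/S.
σT⁴ = 130.4 W m^-2, so 4σT⁴ = 521.7 W m^-2.
1−α = 521.7/658.0 = 0.7929, so α = 0.2071.

0.207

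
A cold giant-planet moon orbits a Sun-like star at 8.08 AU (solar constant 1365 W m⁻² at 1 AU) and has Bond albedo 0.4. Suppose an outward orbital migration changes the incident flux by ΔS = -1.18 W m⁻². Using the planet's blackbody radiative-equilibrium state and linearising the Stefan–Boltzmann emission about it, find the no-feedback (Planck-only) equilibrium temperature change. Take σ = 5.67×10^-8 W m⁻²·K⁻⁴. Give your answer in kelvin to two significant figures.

By the inverse-square law, S = 1365/8.08² = 20.91 W m⁻².
The baseline emission temperature is T_e = 86.24 K.
Only a fraction (1−α) is absorbed and it's spread over 4πR², so ΔF = (1−α)ΔS/4 = -0.1770 W m⁻².
The Planck feedback parameter is 4σT_e³ = 0.1455 W m⁻²/K.
Hence the no-feedback warming is ΔF/(4σT_e³) = -1.22 K.

-1.2 K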